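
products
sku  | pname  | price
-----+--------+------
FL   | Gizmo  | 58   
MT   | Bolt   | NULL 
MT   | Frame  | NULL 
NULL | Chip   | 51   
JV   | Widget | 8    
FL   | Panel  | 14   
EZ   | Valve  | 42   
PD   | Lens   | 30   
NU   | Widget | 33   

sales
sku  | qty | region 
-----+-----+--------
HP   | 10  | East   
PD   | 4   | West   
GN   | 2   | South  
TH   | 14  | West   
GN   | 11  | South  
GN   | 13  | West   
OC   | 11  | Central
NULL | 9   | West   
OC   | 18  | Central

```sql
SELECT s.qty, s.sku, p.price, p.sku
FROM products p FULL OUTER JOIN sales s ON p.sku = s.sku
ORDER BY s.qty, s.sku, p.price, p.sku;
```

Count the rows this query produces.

17

FULL OUTER JOIN keeps every row from both sides; unmatched rows get NULL for the other side's columns.
Matching on p.sku = s.sku. A NULL in a compared column never satisfies the condition.
Matched pairs: 1; unmatched p rows kept: 8; unmatched s rows kept: 8.
Total: 1 matched + 16 padded = 17 rows.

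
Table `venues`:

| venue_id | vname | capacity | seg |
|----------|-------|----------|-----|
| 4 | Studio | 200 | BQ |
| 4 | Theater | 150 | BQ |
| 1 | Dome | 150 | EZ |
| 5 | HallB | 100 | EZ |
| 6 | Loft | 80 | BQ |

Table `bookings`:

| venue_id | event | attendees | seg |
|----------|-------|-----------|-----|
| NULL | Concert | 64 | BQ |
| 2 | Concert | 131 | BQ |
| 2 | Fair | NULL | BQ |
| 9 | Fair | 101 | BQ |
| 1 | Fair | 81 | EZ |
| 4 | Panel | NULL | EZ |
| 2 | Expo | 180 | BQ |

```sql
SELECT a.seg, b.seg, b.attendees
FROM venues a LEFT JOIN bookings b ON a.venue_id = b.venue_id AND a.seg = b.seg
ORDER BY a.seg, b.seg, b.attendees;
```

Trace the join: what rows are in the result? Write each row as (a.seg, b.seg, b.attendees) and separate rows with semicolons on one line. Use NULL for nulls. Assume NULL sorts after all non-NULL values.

(BQ, NULL, NULL); (BQ, NULL, NULL); (BQ, NULL, NULL); (EZ, EZ, 81); (EZ, NULL, NULL)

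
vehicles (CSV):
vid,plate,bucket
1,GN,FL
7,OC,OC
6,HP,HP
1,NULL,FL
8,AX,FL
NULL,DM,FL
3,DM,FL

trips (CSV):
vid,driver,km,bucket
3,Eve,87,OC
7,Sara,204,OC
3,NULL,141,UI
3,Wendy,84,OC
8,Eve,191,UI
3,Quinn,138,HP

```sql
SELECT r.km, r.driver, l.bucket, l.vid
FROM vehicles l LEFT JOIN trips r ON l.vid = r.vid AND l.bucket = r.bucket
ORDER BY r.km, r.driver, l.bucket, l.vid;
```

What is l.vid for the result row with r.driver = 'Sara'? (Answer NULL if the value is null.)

LEFT JOIN keeps every row from `vehicles`; unmatched rows get NULL for `trips`'s columns.
Matching on l.vid = r.vid AND l.bucket = r.bucket. A NULL in a compared column never satisfies the condition.
Matched pairs: 1; unmatched l rows kept: 6.

7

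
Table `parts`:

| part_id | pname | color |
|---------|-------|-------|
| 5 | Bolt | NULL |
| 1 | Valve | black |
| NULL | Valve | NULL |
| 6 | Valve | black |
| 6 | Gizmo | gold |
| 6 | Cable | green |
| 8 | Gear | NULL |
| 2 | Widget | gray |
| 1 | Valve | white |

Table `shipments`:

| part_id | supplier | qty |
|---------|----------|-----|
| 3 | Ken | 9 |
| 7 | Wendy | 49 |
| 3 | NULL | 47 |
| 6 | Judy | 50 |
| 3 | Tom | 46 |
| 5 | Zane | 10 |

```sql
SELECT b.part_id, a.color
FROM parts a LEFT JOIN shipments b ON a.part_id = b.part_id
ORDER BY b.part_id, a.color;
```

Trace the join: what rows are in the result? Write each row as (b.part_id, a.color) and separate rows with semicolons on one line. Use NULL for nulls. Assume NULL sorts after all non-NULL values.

(5, NULL); (6, black); (6, gold); (6, green); (NULL, black); (NULL, gray); (NULL, white); (NULL, NULL); (NULL, NULL)

LEFT JOIN keeps every row from `parts`; unmatched rows get NULL for `shipments`'s columns.
Matching on a.part_id = b.part_id. A NULL in a compared column never satisfies the condition.
- a (part_id=5) pairs with 1 row(s) of b.
- a (part_id=1) has no partner → padded with NULL.
- a (part_id=NULL) has no partner → padded with NULL.
- a (part_id=6) pairs with 1 row(s) of b.
- a (part_id=6) pairs with 1 row(s) of b.
- a (part_id=6) pairs with 1 row(s) of b.
- a (part_id=8) has no partner → padded with NULL.
- a (part_id=2) has no partner → padded with NULL.
- a (part_id=1) has no partner → padded with NULL.
After projecting and ordering:
b.part_id | a.color
5 | NULL
6 | black
6 | gold
6 | green
NULL | black
NULL | gray
NULL | white
NULL | NULL
NULL | NULL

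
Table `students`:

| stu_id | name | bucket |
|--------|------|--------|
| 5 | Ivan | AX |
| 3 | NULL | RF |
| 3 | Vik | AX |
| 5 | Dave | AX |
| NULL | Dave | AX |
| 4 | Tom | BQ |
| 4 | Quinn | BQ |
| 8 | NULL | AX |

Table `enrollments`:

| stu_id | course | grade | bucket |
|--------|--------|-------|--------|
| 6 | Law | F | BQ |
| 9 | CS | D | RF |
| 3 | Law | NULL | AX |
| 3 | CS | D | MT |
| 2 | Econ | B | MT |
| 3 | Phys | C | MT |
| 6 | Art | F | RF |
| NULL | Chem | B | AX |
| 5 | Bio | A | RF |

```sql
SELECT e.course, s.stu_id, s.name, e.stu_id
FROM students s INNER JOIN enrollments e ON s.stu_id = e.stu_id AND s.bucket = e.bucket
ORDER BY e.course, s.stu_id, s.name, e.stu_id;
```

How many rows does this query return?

1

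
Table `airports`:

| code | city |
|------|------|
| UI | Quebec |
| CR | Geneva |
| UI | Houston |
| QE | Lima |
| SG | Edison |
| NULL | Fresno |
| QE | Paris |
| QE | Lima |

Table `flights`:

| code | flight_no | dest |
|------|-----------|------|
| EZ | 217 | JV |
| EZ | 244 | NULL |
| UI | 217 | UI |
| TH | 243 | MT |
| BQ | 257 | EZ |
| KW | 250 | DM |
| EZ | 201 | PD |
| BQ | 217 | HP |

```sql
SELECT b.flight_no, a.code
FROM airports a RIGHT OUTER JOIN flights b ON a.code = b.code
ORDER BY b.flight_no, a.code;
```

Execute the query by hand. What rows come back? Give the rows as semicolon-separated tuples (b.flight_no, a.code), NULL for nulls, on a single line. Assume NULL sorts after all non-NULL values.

RIGHT JOIN keeps every row from `flights`; unmatched rows get NULL for `airports`'s columns.
Matching on a.code = b.code. A NULL in a compared column never satisfies the condition.
Matched pairs: 2; unmatched b rows kept: 7.

(201, NULL); (217, UI); (217, UI); (217, NULL); (217, NULL); (243, NULL); (244, NULL); (250, NULL); (257, NULL)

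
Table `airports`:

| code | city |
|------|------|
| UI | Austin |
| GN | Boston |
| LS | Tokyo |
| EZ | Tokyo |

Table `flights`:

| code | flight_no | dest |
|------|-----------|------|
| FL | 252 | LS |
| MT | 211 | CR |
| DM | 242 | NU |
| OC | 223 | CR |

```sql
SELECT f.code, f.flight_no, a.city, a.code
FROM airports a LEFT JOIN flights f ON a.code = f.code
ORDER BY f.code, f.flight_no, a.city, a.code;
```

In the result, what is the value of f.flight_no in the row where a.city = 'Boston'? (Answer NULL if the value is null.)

NULL

LEFT JOIN keeps every row from `airports`; unmatched rows get NULL for `flights`'s columns.
Matching on a.code = f.code.
- code=UI: no f row matches, row kept with f columns NULL.
- code=GN: no f row matches, row kept with f columns NULL.
- code=LS: no f row matches, row kept with f columns NULL.
- code=EZ: no f row matches, row kept with f columns NULL.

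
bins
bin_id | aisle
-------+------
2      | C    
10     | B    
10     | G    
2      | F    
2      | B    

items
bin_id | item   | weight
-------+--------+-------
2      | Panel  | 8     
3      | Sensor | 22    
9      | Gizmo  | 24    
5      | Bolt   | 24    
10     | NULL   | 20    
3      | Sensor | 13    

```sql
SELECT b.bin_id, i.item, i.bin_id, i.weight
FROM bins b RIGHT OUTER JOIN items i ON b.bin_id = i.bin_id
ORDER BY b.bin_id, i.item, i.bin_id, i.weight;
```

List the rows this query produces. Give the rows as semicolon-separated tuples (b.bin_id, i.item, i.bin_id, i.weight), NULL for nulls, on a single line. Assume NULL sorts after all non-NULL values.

(2, Panel, 2, 8); (2, Panel, 2, 8); (2, Panel, 2, 8); (10, NULL, 10, 20); (10, NULL, 10, 20); (NULL, Bolt, 5, 24); (NULL, Gizmo, 9, 24); (NULL, Sensor, 3, 13); (NULL, Sensor, 3, 22)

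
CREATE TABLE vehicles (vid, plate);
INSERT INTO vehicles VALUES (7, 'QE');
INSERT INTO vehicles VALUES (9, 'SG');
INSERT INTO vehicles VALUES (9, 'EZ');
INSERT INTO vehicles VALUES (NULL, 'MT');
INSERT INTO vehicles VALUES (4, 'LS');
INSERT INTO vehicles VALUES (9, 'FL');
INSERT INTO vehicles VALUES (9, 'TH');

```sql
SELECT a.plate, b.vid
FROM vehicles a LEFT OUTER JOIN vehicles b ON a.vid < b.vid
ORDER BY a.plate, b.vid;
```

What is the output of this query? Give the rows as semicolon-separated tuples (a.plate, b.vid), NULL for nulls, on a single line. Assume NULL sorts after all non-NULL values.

(EZ, NULL); (FL, NULL); (LS, 7); (LS, 9); (LS, 9); (LS, 9); (LS, 9); (MT, NULL); (QE, 9); (QE, 9); (QE, 9); (QE, 9); (SG, NULL); (TH, NULL)

LEFT JOIN keeps every row from `vehicles a`; unmatched rows get NULL for `vehicles b`'s columns.
Matching on a.vid < b.vid. A NULL in a compared column never satisfies the condition.
Matched pairs: 9; unmatched a rows kept: 5.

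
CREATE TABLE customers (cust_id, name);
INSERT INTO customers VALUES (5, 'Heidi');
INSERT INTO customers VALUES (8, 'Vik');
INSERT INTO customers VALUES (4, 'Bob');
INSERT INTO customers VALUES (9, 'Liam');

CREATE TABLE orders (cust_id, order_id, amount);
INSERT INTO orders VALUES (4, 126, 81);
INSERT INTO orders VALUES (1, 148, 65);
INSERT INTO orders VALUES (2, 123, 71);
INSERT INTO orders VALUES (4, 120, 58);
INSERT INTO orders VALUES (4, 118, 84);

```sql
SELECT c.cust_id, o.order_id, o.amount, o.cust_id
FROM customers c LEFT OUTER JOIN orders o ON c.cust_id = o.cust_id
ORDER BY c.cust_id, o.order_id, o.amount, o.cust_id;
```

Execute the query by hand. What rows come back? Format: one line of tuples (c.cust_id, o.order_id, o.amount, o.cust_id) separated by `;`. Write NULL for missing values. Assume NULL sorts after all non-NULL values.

LEFT JOIN keeps every row from `customers`; unmatched rows get NULL for `orders`'s columns.
Matching on c.cust_id = o.cust_id.
Matched pairs: 3; unmatched c rows kept: 3.

(4, 118, 84, 4); (4, 120, 58, 4); (4, 126, 81, 4); (5, NULL, NULL, NULL); (8, NULL, NULL, NULL); (9, NULL, NULL, NULL)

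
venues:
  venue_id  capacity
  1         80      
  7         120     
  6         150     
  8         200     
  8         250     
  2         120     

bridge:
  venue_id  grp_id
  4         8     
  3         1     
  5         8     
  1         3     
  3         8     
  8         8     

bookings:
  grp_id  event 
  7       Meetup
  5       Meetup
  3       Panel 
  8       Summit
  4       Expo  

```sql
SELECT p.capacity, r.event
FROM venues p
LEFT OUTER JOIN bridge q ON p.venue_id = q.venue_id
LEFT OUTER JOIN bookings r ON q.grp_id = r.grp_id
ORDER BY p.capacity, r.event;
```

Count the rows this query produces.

Joins associate left-to-right: venues LEFT JOIN bridge on venue_id gives 6 intermediate row(s).
Then LEFT JOIN `bookings r` on grp_id: each of those 6 rows is kept; rows whose q.grp_id has no match in r get NULL for r's columns.
Result: 6 row(s).

6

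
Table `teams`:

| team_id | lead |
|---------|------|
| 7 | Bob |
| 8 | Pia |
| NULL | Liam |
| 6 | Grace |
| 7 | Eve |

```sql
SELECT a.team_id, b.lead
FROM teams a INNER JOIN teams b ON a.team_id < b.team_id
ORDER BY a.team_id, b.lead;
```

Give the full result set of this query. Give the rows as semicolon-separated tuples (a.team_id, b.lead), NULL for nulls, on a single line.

INNER JOIN keeps only pairs where the ON condition holds.
Matching on a.team_id < b.team_id. A NULL in a compared column never satisfies the condition.
- a (team_id=7) pairs with 1 row(s) of b.
- a (team_id=8) has no partner → excluded.
- a (team_id=NULL) has no partner → excluded.
- a (team_id=6) pairs with 3 row(s) of b.
- a (team_id=7) pairs with 1 row(s) of b.
After projecting and ordering:
a.team_id | b.lead
6 | Bob
6 | Eve
6 | Pia
7 | Pia
7 | Pia

(6, Bob); (6, Eve); (6, Pia); (7, Pia); (7, Pia)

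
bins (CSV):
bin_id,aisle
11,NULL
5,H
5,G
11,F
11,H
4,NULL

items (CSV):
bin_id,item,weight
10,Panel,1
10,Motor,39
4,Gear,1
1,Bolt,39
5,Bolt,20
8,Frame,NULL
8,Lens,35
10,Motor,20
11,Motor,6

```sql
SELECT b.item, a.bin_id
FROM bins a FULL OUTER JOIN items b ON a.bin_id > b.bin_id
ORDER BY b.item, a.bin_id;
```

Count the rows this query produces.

30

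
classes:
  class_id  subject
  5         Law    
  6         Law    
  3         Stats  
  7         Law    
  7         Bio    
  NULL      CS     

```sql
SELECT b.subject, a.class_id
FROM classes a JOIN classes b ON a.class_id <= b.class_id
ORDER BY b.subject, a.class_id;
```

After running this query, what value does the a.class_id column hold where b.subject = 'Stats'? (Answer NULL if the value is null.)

3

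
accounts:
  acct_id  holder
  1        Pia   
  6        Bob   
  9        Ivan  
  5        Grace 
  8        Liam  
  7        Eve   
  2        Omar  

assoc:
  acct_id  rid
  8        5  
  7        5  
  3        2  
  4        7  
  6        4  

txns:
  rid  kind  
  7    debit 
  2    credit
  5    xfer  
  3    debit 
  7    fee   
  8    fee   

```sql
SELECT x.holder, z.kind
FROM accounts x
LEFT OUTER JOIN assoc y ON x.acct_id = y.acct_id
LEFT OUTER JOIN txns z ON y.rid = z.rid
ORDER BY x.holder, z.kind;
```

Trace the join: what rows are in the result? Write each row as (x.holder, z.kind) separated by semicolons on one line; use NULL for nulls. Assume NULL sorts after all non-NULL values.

(Bob, NULL); (Eve, xfer); (Grace, NULL); (Ivan, NULL); (Liam, xfer); (Omar, NULL); (Pia, NULL)

Step 1 — x LEFT JOIN y on acct_id → 7 row(s).
Then LEFT JOIN `txns z` on rid: each of those 7 rows is kept; rows whose y.rid has no match in z get NULL for z's columns.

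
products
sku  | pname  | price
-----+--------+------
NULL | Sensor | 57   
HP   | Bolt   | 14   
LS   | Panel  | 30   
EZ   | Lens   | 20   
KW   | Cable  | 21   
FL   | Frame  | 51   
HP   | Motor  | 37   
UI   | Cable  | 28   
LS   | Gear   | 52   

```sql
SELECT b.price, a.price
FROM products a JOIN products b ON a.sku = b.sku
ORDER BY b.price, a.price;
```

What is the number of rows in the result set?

12

INNER JOIN keeps only pairs where the ON condition holds.
Matching on a.sku = b.sku. A NULL in a compared column never satisfies the condition.
- a (sku=NULL) has no partner → excluded.
- a (sku=HP) pairs with 2 row(s) of b.
- a (sku=LS) pairs with 2 row(s) of b.
- a (sku=EZ) pairs with 1 row(s) of b.
- a (sku=KW) pairs with 1 row(s) of b.
- a (sku=FL) pairs with 1 row(s) of b.
- a (sku=HP) pairs with 2 row(s) of b.
- a (sku=UI) pairs with 1 row(s) of b.
- a (sku=LS) pairs with 2 row(s) of b.
Total: 12 rows.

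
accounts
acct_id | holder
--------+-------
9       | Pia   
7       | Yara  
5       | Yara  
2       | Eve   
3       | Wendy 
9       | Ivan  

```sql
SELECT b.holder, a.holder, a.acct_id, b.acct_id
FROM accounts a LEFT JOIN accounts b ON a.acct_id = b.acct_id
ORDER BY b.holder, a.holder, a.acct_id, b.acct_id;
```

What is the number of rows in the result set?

LEFT JOIN keeps every row from `accounts a`; unmatched rows get NULL for `accounts b`'s columns.
Matching on a.acct_id = b.acct_id.
Matched pairs: 8; unmatched a rows kept: 0.
Total: 8 rows.

8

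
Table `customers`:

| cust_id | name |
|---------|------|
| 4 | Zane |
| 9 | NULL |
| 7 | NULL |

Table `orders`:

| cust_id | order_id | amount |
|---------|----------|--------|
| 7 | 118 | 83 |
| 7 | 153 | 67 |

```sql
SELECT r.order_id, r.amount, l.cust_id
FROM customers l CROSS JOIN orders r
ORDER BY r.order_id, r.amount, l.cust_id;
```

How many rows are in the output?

CROSS JOIN pairs every row of `customers` with every row of `orders`: 3 × 2 = 6 rows.

6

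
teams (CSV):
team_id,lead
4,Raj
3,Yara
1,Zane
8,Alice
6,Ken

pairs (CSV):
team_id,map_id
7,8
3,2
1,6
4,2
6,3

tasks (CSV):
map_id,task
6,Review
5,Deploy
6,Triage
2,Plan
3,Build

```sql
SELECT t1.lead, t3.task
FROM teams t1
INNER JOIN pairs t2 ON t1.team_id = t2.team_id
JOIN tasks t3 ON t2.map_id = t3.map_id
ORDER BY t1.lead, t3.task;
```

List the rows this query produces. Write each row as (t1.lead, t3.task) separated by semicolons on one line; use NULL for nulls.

Step 1 — t1 INNER JOIN t2 on team_id → 4 row(s).
Then INNER JOIN `tasks t3` on map_id: keep only rows whose t2.map_id appears in t3.

(Ken, Build); (Raj, Plan); (Yara, Plan); (Zane, Review); (Zane, Triage)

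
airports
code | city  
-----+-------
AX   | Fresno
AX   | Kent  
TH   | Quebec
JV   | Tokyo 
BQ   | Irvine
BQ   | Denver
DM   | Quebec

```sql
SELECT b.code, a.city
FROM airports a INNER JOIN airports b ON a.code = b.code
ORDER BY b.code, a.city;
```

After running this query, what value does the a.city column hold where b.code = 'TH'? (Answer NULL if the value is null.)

INNER JOIN keeps only pairs where the ON condition holds.
Matching on a.code = b.code.
- code=AX: 2 matching b row(s), so 2 row(s) emitted.
- code=AX: 2 matching b row(s), so 2 row(s) emitted.
- code=TH: 1 matching b row(s), so 1 row(s) emitted.
- code=JV: 1 matching b row(s), so 1 row(s) emitted.
- code=BQ: 2 matching b row(s), so 2 row(s) emitted.
- code=BQ: 2 matching b row(s), so 2 row(s) emitted.
- code=DM: 1 matching b row(s), so 1 row(s) emitted.

Quebec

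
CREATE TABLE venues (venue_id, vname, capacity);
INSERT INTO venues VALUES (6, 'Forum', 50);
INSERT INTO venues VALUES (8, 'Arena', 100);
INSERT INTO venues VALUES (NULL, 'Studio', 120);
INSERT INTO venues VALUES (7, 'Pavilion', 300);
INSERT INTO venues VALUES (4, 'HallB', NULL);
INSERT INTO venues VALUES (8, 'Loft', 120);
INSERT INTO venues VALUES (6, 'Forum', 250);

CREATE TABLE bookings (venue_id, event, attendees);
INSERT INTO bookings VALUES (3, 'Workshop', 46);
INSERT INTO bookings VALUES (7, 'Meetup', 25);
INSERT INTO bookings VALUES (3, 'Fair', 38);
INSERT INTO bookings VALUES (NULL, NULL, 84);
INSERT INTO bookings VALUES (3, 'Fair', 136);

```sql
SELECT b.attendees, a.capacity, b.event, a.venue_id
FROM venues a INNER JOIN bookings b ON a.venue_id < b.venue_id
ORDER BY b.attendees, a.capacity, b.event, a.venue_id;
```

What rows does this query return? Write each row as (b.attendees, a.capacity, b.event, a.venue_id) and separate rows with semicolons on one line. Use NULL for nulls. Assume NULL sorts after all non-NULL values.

(25, 50, Meetup, 6); (25, 250, Meetup, 6); (25, NULL, Meetup, 4)

INNER JOIN keeps only pairs where the ON condition holds.
Matching on a.venue_id < b.venue_id. A NULL in a compared column never satisfies the condition.
- a row (venue_id=6): matches 1 b row(s) → 1 output row(s).
- a row (venue_id=8): no match → dropped.
- a row (venue_id=NULL): no match → dropped.
- a row (venue_id=7): no match → dropped.
- a row (venue_id=4): matches 1 b row(s) → 1 output row(s).
- a row (venue_id=8): no match → dropped.
- a row (venue_id=6): matches 1 b row(s) → 1 output row(s).
After projecting and ordering:
b.attendees | a.capacity | b.event | a.venue_id
25 | 50 | Meetup | 6
25 | 250 | Meetup | 6
25 | NULL | Meetup | 4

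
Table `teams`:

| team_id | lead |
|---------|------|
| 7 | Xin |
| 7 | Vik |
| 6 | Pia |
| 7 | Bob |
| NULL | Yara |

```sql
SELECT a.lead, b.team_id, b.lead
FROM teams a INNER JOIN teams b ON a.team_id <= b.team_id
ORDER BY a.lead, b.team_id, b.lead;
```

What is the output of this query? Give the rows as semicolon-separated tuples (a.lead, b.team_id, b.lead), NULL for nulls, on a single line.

(Bob, 7, Bob); (Bob, 7, Vik); (Bob, 7, Xin); (Pia, 6, Pia); (Pia, 7, Bob); (Pia, 7, Vik); (Pia, 7, Xin); (Vik, 7, Bob); (Vik, 7, Vik); (Vik, 7, Xin); (Xin, 7, Bob); (Xin, 7, Vik); (Xin, 7, Xin)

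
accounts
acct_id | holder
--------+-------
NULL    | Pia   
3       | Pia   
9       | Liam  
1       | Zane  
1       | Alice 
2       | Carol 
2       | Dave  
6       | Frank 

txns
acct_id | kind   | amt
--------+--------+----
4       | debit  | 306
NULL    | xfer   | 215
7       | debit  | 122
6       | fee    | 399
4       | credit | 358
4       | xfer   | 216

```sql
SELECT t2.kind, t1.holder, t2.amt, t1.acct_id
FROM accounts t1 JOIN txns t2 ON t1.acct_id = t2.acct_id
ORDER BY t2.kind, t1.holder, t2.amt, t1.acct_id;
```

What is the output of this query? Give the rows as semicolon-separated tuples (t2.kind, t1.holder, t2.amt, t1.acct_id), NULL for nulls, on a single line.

(fee, Frank, 399, 6)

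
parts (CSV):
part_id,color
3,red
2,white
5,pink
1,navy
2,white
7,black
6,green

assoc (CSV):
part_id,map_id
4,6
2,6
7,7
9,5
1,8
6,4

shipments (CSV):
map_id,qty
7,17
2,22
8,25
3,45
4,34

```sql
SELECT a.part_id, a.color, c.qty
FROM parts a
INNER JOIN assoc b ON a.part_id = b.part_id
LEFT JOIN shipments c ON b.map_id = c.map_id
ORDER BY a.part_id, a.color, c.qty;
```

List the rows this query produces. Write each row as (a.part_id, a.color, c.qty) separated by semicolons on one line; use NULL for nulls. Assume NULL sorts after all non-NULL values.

Evaluate left to right. First `parts a INNER JOIN assoc b` on part_id: 5 row(s).
Then LEFT JOIN `shipments c` on map_id: each of those 5 rows is kept; rows whose b.map_id has no match in c get NULL for c's columns.

(1, navy, 25); (2, white, NULL); (2, white, NULL); (6, green, 34); (7, black, 17)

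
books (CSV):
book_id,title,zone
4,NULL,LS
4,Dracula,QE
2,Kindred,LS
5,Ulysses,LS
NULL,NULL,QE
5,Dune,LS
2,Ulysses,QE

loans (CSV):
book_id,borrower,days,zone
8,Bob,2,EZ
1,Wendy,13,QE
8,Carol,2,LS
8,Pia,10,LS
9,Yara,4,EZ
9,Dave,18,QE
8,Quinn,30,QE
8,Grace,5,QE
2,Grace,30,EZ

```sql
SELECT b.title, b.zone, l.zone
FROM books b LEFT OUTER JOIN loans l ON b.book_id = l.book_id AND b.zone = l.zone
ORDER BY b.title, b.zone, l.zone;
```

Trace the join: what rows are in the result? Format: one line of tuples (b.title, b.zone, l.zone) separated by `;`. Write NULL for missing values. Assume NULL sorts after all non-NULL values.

LEFT JOIN keeps every row from `books`; unmatched rows get NULL for `loans`'s columns.
Matching on b.book_id = l.book_id AND b.zone = l.zone. A NULL in a compared column never satisfies the condition.
- b[0] book_id=4, zone=LS → no match; kept with NULLs on the l side.
- b[1] book_id=4, zone=QE → no match; kept with NULLs on the l side.
- b[2] book_id=2, zone=LS → no match; kept with NULLs on the l side.
- b[3] book_id=5, zone=LS → no match; kept with NULLs on the l side.
- b[4] book_id=NULL, zone=QE → no match; kept with NULLs on the l side.
- b[5] book_id=5, zone=LS → no match; kept with NULLs on the l side.
- b[6] book_id=2, zone=QE → no match; kept with NULLs on the l side.
After projecting and ordering:
b.title | b.zone | l.zone
Dracula | QE | NULL
Dune | LS | NULL
Kindred | LS | NULL
Ulysses | LS | NULL
Ulysses | QE | NULL
NULL | LS | NULL
NULL | QE | NULL

(Dracula, QE, NULL); (Dune, LS, NULL); (Kindred, LS, NULL); (Ulysses, LS, NULL); (Ulysses, QE, NULL); (NULL, LS, NULL); (NULL, QE, NULL)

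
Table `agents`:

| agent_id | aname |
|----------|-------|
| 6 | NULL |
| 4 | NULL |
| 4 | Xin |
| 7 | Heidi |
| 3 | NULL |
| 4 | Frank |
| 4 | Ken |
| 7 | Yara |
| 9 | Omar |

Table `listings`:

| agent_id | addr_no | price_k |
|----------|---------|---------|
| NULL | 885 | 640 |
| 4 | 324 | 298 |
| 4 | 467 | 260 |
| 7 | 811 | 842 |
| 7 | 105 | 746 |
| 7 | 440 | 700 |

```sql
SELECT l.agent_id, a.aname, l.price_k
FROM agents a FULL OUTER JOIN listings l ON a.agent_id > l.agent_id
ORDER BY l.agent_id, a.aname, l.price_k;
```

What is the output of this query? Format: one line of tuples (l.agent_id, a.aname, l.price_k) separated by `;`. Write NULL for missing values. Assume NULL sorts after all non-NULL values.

FULL OUTER JOIN keeps every row from both sides; unmatched rows get NULL for the other side's columns.
Matching on a.agent_id > l.agent_id. A NULL in a compared column never satisfies the condition.
- agent_id=6: 2 matching l row(s), so 2 row(s) emitted.
- agent_id=4: no l row matches, row kept with l columns NULL.
- agent_id=4: no l row matches, row kept with l columns NULL.
- agent_id=7: 2 matching l row(s), so 2 row(s) emitted.
- agent_id=3: no l row matches, row kept with l columns NULL.
- agent_id=4: no l row matches, row kept with l columns NULL.
- agent_id=4: no l row matches, row kept with l columns NULL.
- agent_id=7: 2 matching l row(s), so 2 row(s) emitted.
- agent_id=9: 5 matching l row(s), so 5 row(s) emitted.
- 1 l row(s) had no a match → kept, a columns NULL.

(4, Heidi, 260); (4, Heidi, 298); (4, Omar, 260); (4, Omar, 298); (4, Yara, 260); (4, Yara, 298); (4, NULL, 260); (4, NULL, 298); (7, Omar, 700); (7, Omar, 746); (7, Omar, 842); (NULL, Frank, NULL); (NULL, Ken, NULL); (NULL, Xin, NULL); (NULL, NULL, 640); (NULL, NULL, NULL); (NULL, NULL, NULL)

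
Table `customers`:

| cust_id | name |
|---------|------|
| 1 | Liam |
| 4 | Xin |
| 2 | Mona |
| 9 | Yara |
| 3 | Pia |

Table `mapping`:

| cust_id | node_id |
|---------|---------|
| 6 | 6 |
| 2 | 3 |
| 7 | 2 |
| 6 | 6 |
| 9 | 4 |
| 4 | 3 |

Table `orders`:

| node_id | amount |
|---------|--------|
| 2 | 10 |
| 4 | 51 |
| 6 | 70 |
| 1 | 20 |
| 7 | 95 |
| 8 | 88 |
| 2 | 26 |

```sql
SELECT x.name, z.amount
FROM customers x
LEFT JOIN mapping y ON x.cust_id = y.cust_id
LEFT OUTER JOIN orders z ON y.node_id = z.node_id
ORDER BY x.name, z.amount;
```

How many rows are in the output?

5

Step 1 — x LEFT JOIN y on cust_id → 5 row(s).
Then LEFT JOIN `orders z` on node_id: each of those 5 rows is kept; rows whose y.node_id has no match in z get NULL for z's columns.
Result: 5 row(s).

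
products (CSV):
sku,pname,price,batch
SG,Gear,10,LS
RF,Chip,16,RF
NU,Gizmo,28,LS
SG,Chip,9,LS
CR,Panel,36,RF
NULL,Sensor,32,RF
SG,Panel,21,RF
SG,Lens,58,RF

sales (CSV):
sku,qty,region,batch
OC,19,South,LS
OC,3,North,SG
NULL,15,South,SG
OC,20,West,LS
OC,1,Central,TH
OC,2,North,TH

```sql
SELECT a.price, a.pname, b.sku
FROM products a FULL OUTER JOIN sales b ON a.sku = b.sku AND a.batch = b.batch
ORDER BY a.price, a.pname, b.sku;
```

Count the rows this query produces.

FULL OUTER JOIN keeps every row from both sides; unmatched rows get NULL for the other side's columns.
Matching on a.sku = b.sku AND a.batch = b.batch. A NULL in a compared column never satisfies the condition.
- sku=SG, batch=LS: no b row matches, row kept with b columns NULL.
- sku=RF, batch=RF: no b row matches, row kept with b columns NULL.
- sku=NU, batch=LS: no b row matches, row kept with b columns NULL.
- sku=SG, batch=LS: no b row matches, row kept with b columns NULL.
- sku=CR, batch=RF: no b row matches, row kept with b columns NULL.
- sku=NULL, batch=RF: no b row matches, row kept with b columns NULL.
- sku=SG, batch=RF: no b row matches, row kept with b columns NULL.
- sku=SG, batch=RF: no b row matches, row kept with b columns NULL.
- plus 6 unmatched b row(s), each kept with NULL a columns.
Total: 0 matched + 14 padded = 14 rows.

14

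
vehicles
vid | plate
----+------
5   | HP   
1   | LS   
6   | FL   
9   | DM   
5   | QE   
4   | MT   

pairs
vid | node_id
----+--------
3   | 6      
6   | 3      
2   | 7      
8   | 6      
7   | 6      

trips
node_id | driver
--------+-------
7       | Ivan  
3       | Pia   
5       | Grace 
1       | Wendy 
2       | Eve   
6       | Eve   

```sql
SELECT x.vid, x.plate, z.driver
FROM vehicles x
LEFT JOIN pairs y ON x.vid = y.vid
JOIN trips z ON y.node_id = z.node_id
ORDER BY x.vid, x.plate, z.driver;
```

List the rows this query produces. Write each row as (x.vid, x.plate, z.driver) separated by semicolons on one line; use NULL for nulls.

Joins associate left-to-right: vehicles LEFT JOIN pairs on vid gives 6 intermediate row(s).
Then INNER JOIN `trips z` on node_id: keep only rows whose y.node_id appears in z.

(6, FL, Pia)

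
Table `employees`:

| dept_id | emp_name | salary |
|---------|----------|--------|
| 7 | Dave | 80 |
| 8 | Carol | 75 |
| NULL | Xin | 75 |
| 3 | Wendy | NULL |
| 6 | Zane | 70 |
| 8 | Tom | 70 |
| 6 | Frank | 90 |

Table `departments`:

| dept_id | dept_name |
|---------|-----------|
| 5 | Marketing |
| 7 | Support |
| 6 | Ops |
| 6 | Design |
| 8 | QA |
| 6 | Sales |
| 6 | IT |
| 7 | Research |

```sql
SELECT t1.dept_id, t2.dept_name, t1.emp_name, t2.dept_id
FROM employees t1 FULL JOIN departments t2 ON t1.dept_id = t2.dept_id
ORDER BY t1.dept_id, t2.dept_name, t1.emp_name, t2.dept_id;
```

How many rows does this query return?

15

FULL OUTER JOIN keeps every row from both sides; unmatched rows get NULL for the other side's columns.
Matching on t1.dept_id = t2.dept_id. A NULL in a compared column never satisfies the condition.
- dept_id=7: 2 matching t2 row(s), so 2 row(s) emitted.
- dept_id=8: 1 matching t2 row(s), so 1 row(s) emitted.
- dept_id=NULL: no t2 row matches, row kept with t2 columns NULL.
- dept_id=3: no t2 row matches, row kept with t2 columns NULL.
- dept_id=6: 4 matching t2 row(s), so 4 row(s) emitted.
- dept_id=8: 1 matching t2 row(s), so 1 row(s) emitted.
- dept_id=6: 4 matching t2 row(s), so 4 row(s) emitted.
- 1 t2 row(s) had no t1 match → kept, t1 columns NULL.
Total: 12 matched + 3 padded = 15 rows.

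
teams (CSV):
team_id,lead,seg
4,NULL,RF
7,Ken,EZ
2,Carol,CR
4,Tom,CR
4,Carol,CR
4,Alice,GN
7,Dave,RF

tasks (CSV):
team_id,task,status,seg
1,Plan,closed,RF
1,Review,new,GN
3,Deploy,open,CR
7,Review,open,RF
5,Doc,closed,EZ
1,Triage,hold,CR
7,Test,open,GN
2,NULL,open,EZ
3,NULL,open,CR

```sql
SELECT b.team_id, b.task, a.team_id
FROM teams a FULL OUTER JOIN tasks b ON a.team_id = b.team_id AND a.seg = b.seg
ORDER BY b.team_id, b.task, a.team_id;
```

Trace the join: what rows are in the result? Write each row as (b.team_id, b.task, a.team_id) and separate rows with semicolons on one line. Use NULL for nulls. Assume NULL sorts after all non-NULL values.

(1, Plan, NULL); (1, Review, NULL); (1, Triage, NULL); (2, NULL, NULL); (3, Deploy, NULL); (3, NULL, NULL); (5, Doc, NULL); (7, Review, 7); (7, Test, NULL); (NULL, NULL, 2); (NULL, NULL, 4); (NULL, NULL, 4); (NULL, NULL, 4); (NULL, NULL, 4); (NULL, NULL, 7)

FULL OUTER JOIN keeps every row from both sides; unmatched rows get NULL for the other side's columns.
Matching on a.team_id = b.team_id AND a.seg = b.seg.
- a[0] team_id=4, seg=RF → no match; kept with NULLs on the b side.
- a[1] team_id=7, seg=EZ → no match; kept with NULLs on the b side.
- a[2] team_id=2, seg=CR → no match; kept with NULLs on the b side.
- a[3] team_id=4, seg=CR → no match; kept with NULLs on the b side.
- a[4] team_id=4, seg=CR → no match; kept with NULLs on the b side.
- a[5] team_id=4, seg=GN → no match; kept with NULLs on the b side.
- a[6] team_id=7, seg=RF → 1 match(es) in b → 1 row(s).
- 8 b row(s) had no a match → kept, a columns NULL.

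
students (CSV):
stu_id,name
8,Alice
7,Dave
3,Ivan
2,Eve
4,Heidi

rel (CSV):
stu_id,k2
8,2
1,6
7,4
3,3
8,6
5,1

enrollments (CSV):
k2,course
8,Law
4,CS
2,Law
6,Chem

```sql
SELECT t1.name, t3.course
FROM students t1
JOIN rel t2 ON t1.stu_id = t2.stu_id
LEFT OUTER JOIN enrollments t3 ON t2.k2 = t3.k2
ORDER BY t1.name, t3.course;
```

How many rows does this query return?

Joins associate left-to-right: students INNER JOIN rel on stu_id gives 4 intermediate row(s).
Then LEFT JOIN `enrollments t3` on k2: each of those 4 rows is kept; rows whose t2.k2 has no match in t3 get NULL for t3's columns.
Result: 4 row(s).

4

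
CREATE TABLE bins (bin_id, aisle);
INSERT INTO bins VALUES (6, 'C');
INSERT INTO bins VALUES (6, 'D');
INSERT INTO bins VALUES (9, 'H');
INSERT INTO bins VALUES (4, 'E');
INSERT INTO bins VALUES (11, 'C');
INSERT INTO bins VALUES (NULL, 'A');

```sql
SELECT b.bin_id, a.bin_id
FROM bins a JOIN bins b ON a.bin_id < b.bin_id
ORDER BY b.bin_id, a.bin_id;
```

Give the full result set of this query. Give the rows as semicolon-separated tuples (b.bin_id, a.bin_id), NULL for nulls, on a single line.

(6, 4); (6, 4); (9, 4); (9, 6); (9, 6); (11, 4); (11, 6); (11, 6); (11, 9)

INNER JOIN keeps only pairs where the ON condition holds.
Matching on a.bin_id < b.bin_id. A NULL in a compared column never satisfies the condition.
- a row (bin_id=6): matches 2 b row(s) → 2 output row(s).
- a row (bin_id=6): matches 2 b row(s) → 2 output row(s).
- a row (bin_id=9): matches 1 b row(s) → 1 output row(s).
- a row (bin_id=4): matches 4 b row(s) → 4 output row(s).
- a row (bin_id=11): no match → dropped.
- a row (bin_id=NULL): no match → dropped.
After projecting and ordering:
b.bin_id | a.bin_id
6 | 4
6 | 4
9 | 4
9 | 6
9 | 6
11 | 4
11 | 6
11 | 6
11 | 9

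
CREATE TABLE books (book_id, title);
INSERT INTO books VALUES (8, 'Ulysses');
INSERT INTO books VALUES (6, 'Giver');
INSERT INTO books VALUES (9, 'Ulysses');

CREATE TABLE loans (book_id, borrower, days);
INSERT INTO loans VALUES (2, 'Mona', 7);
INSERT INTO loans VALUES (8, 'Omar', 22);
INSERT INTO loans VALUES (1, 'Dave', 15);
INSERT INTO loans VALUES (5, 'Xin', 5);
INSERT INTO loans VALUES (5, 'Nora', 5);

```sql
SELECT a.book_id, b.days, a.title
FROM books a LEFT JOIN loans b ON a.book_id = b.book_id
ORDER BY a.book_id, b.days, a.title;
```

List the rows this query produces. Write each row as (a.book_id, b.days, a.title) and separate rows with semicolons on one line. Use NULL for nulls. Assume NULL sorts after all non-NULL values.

(6, NULL, Giver); (8, 22, Ulysses); (9, NULL, Ulysses)

LEFT JOIN keeps every row from `books`; unmatched rows get NULL for `loans`'s columns.
Matching on a.book_id = b.book_id.
- book_id=8: 1 matching b row(s), so 1 row(s) emitted.
- book_id=6: no b row matches, row kept with b columns NULL.
- book_id=9: no b row matches, row kept with b columns NULL.
After projecting and ordering:
a.book_id | b.days | a.title
6 | NULL | Giver
8 | 22 | Ulysses
9 | NULL | Ulysses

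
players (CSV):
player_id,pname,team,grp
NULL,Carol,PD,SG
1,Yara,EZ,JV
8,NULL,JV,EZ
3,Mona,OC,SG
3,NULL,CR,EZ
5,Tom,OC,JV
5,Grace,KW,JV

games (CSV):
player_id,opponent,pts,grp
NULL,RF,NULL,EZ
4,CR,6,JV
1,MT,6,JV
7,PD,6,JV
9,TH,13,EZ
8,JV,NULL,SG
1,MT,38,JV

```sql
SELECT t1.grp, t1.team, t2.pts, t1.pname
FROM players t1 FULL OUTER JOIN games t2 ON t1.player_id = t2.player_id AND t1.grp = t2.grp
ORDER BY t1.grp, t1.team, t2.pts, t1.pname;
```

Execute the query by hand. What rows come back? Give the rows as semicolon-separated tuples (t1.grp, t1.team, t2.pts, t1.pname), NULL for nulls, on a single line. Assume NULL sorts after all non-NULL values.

FULL OUTER JOIN keeps every row from both sides; unmatched rows get NULL for the other side's columns.
Matching on t1.player_id = t2.player_id AND t1.grp = t2.grp. A NULL in a compared column never satisfies the condition.
- t1[0] player_id=NULL, grp=SG → no match; kept with NULLs on the t2 side.
- t1[1] player_id=1, grp=JV → 2 match(es) in t2 → 2 row(s).
- t1[2] player_id=8, grp=EZ → no match; kept with NULLs on the t2 side.
- t1[3] player_id=3, grp=SG → no match; kept with NULLs on the t2 side.
- t1[4] player_id=3, grp=EZ → no match; kept with NULLs on the t2 side.
- t1[5] player_id=5, grp=JV → no match; kept with NULLs on the t2 side.
- t1[6] player_id=5, grp=JV → no match; kept with NULLs on the t2 side.
- plus 5 unmatched t2 row(s), each kept with NULL t1 columns.

(EZ, CR, NULL, NULL); (EZ, JV, NULL, NULL); (JV, EZ, 6, Yara); (JV, EZ, 38, Yara); (JV, KW, NULL, Grace); (JV, OC, NULL, Tom); (SG, OC, NULL, Mona); (SG, PD, NULL, Carol); (NULL, NULL, 6, NULL); (NULL, NULL, 6, NULL); (NULL, NULL, 13, NULL); (NULL, NULL, NULL, NULL); (NULL, NULL, NULL, NULL)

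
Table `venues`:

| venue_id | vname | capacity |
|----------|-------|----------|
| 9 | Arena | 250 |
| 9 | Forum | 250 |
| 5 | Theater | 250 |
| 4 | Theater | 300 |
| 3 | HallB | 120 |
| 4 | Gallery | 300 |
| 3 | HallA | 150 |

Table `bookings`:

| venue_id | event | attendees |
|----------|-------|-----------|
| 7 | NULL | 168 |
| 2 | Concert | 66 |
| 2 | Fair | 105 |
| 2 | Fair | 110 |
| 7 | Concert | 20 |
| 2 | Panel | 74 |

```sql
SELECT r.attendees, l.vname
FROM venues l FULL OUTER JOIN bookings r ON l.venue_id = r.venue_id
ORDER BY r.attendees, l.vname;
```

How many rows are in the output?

FULL OUTER JOIN keeps every row from both sides; unmatched rows get NULL for the other side's columns.
Matching on l.venue_id = r.venue_id.
Matched pairs: 0; unmatched l rows kept: 7; unmatched r rows kept: 6.
Total: 0 matched + 13 padded = 13 rows.

13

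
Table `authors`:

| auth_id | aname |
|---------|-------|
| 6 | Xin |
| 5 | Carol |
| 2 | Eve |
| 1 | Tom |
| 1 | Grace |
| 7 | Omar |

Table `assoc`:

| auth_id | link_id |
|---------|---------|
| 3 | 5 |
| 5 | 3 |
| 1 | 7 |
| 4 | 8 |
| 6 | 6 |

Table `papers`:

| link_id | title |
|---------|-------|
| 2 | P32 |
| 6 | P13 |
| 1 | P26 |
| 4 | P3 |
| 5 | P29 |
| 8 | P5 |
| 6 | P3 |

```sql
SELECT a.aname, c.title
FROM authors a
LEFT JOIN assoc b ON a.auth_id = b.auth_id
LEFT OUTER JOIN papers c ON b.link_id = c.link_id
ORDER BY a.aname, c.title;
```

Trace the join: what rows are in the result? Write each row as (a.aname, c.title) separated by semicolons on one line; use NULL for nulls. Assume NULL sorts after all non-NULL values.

Evaluate left to right. First `authors a LEFT JOIN assoc b` on auth_id: 6 row(s).
Then LEFT JOIN `papers c` on link_id: each of those 6 rows is kept; rows whose b.link_id has no match in c get NULL for c's columns.

(Carol, NULL); (Eve, NULL); (Grace, NULL); (Omar, NULL); (Tom, NULL); (Xin, P13); (Xin, P3)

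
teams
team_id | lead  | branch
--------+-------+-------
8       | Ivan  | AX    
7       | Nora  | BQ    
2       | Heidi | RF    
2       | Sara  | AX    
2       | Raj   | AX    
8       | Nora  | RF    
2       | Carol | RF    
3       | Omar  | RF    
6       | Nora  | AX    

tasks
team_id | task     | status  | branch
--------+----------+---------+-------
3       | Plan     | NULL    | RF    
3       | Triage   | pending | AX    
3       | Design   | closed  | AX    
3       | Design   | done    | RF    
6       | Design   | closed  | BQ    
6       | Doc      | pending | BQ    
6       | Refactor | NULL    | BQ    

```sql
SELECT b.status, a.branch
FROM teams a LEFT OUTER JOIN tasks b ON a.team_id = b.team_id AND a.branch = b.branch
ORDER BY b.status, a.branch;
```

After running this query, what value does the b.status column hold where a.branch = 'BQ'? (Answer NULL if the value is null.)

LEFT JOIN keeps every row from `teams`; unmatched rows get NULL for `tasks`'s columns.
Matching on a.team_id = b.team_id AND a.branch = b.branch.
Matched pairs: 2; unmatched a rows kept: 8.

NULL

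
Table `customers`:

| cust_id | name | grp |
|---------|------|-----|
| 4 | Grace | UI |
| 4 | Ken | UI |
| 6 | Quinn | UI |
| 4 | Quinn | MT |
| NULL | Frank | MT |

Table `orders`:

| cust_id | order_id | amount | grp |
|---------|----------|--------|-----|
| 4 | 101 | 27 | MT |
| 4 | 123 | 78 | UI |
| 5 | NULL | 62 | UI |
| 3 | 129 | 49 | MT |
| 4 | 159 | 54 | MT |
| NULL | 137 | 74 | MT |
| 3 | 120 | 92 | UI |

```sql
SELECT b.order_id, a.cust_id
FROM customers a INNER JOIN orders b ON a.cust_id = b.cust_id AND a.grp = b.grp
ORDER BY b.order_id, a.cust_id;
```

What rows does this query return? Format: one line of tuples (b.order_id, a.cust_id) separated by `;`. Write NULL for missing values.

(101, 4); (123, 4); (123, 4); (159, 4)

INNER JOIN keeps only pairs where the ON condition holds.
Matching on a.cust_id = b.cust_id AND a.grp = b.grp. A NULL in a compared column never satisfies the condition.
- a (cust_id=4, grp=UI) pairs with 1 row(s) of b.
- a (cust_id=4, grp=UI) pairs with 1 row(s) of b.
- a (cust_id=6, grp=UI) has no partner → excluded.
- a (cust_id=4, grp=MT) pairs with 2 row(s) of b.
- a (cust_id=NULL, grp=MT) has no partner → excluded.
After projecting and ordering:
b.order_id | a.cust_id
101 | 4
123 | 4
123 | 4
159 | 4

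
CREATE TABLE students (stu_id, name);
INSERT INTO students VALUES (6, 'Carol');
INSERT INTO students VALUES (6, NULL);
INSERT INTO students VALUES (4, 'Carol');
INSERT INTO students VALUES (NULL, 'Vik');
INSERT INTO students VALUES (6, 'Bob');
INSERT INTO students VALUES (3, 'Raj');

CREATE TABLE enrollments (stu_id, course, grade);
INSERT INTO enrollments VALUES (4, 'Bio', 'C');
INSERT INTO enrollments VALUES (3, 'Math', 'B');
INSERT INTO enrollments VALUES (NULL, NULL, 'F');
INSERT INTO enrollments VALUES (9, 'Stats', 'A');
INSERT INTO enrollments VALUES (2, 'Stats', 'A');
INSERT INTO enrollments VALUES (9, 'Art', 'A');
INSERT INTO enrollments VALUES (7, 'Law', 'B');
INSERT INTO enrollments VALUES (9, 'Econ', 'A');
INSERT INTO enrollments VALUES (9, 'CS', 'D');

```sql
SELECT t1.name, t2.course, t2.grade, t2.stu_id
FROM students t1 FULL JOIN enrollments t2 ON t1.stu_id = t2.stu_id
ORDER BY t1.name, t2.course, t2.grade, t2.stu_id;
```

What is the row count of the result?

13

FULL OUTER JOIN keeps every row from both sides; unmatched rows get NULL for the other side's columns.
Matching on t1.stu_id = t2.stu_id. A NULL in a compared column never satisfies the condition.
- stu_id=6: no t2 row matches, row kept with t2 columns NULL.
- stu_id=6: no t2 row matches, row kept with t2 columns NULL.
- stu_id=4: 1 matching t2 row(s), so 1 row(s) emitted.
- stu_id=NULL: no t2 row matches, row kept with t2 columns NULL.
- stu_id=6: no t2 row matches, row kept with t2 columns NULL.
- stu_id=3: 1 matching t2 row(s), so 1 row(s) emitted.
- 7 row(s) from t2 found no t1 partner → padded with NULL.
Total: 2 matched + 11 padded = 13 rows.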